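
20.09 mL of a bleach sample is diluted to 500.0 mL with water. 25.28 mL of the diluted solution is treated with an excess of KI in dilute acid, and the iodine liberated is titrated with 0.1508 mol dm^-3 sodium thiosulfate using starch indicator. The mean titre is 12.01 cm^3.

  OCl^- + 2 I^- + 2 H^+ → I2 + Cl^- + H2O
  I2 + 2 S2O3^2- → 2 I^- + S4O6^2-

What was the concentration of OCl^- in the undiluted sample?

0.8915 mol/L

n(S2O3^2-) = 0.01201 × 0.1508 = 1.811 × 10^-3 mol
n(I2) = n(S2O3^2-)/2 = 9.056 × 10^-4 mol
n(OCl^-) in the aliquot = 9.056 × 10^-4 mol (1:1 ratio)
[OCl^-]_dilute = 9.056 × 10^-4 / 0.02528 = 0.03582 mol/L
[OCl^-]_original = 0.03582 × 500.0/20.09 = 0.8915 mol/L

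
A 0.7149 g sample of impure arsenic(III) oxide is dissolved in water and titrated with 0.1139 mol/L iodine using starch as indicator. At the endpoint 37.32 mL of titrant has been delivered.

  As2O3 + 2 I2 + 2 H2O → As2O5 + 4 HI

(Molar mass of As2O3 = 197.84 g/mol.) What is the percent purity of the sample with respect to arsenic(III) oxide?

n(I2) = 0.03732 L × 0.1139 mol/L = 4.251 × 10^-3 mol
From the 1:2 ratio, n(As2O3) = 1/2 × 4.251 × 10^-3 = 2.125 × 10^-3 mol
mass of As2O3 = 2.125 × 10^-3 × 197.84 g/mol = 0.4205 g
% As2O3 = 0.4205 / 0.7149 × 100 = 58.82 %

58.82 %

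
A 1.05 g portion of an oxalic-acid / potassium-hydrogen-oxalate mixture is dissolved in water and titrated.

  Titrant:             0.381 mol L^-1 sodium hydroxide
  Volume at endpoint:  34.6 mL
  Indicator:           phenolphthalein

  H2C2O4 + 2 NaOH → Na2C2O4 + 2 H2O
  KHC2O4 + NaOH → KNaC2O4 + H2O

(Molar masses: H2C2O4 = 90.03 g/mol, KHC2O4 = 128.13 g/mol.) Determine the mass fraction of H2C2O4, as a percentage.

33.0 %

n(NaOH) = 0.0346 × 0.381 = 0.0132 mol
Let x = n(H2C2O4), y = n(KHC2O4).
Titrant: 2x + 1y = 0.0132;  mass: 90.03x + 128.13y = 1.05
Solving, x = 3.84 × 10^-3 mol, y = 5.49 × 10^-3 mol
mass of H2C2O4 = 3.84 × 10^-3 × 90.03 = 0.346 g
% H2C2O4 = 0.346 / 1.05 × 100 = 33.0 %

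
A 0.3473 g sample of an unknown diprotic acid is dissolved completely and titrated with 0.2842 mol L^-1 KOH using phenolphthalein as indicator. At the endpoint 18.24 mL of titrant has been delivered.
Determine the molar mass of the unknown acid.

n(KOH) = 0.01824 L × 0.2842 mol/L = 5.184 × 10^-3 mol
From the 1:2 ratio, n(H2A) = 1/2 × 5.184 × 10^-3 = 2.592 × 10^-3 mol
M = m / n = 0.3473 g / 2.592 × 10^-3 mol = 134.0 g/mol

134.0 g/mol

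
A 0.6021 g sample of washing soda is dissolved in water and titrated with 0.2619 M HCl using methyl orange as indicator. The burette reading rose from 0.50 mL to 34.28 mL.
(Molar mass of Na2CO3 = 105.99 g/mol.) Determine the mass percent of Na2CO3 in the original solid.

Na2CO3 + 2 HCl → 2 NaCl + H2O + CO2
n(HCl) = 0.03378 L × 0.2619 mol/L = 8.847 × 10^-3 mol
From the 1:2 ratio, n(Na2CO3) = 1/2 × 8.847 × 10^-3 = 4.423 × 10^-3 mol
mass of Na2CO3 = 4.423 × 10^-3 × 105.99 g/mol = 0.4688 g
% Na2CO3 = 0.4688 / 0.6021 × 100 = 77.87 %

77.87 %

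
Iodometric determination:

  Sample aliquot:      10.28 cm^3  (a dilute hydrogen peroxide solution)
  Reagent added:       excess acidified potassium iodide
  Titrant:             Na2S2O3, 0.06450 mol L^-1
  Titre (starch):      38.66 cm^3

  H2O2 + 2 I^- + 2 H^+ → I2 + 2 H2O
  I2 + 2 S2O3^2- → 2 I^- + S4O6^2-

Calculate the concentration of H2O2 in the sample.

0.1213 mol/L

n(S2O3^2-) = 0.03866 × 0.06450 = 2.494 × 10^-3 mol
n(I2) = n(S2O3^2-)/2 = 1.247 × 10^-3 mol
n(H2O2) in the aliquot = 1.247 × 10^-3 mol (1:1 ratio)
[H2O2] = 1.247 × 10^-3 / 0.01028 = 0.1213 mol/L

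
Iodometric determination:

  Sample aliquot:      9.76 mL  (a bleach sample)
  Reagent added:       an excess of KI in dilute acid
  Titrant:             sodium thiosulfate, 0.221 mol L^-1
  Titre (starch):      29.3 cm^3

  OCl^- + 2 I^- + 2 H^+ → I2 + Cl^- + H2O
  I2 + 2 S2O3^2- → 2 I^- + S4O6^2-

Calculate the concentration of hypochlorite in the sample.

n(S2O3^2-) = 0.0293 × 0.221 = 6.48 × 10^-3 mol
n(I2) = n(S2O3^2-)/2 = 3.24 × 10^-3 mol
n(OCl^-) in the aliquot = 3.24 × 10^-3 mol (1:1 ratio)
[OCl^-] = 3.24 × 10^-3 / 0.00976 = 0.332 mol/L

0.332 mol/L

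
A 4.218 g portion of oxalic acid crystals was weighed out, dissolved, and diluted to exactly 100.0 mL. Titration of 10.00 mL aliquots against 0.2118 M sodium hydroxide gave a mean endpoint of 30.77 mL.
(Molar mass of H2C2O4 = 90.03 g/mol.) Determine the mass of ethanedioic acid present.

2.934 g

H2C2O4 + 2 NaOH → Na2C2O4 + 2 H2O
n(NaOH) per titration = 0.03077 × 0.2118 = 6.517 × 10^-3 mol
From the 1:2 ratio, n(H2C2O4) in each aliquot = 1/2 × 6.517 × 10^-3 = 3.259 × 10^-3 mol
n(H2C2O4) in the whole flask = 3.259 × 10^-3 × 100.0/10.00 = 0.03259 mol
mass of H2C2O4 = 0.03259 × 90.03 = 2.934 g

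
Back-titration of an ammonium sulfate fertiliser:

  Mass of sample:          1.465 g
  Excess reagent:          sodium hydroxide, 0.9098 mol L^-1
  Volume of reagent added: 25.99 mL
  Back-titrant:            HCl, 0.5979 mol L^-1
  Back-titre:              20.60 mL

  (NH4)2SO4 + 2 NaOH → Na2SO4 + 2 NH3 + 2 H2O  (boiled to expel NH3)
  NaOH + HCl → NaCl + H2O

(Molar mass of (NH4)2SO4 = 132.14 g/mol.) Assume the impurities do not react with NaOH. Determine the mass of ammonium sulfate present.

n(NaOH) added = 0.02599 × 0.9098 = 0.02365 mol
n(HCl) used in back-titration = 0.02060 × 0.5979 = 0.01232 mol
n(NaOH) left over = 0.01232 mol (1:1 ratio)
n(NaOH) consumed by analyte = 0.02365 − 0.01232 = 0.01133 mol
From the 1:2 ratio, n((NH4)2SO4) = 1/2 × 0.01133 = 5.664 × 10^-3 mol
mass of (NH4)2SO4 = 5.664 × 10^-3 × 132.14 = 0.7485 g

0.7485 g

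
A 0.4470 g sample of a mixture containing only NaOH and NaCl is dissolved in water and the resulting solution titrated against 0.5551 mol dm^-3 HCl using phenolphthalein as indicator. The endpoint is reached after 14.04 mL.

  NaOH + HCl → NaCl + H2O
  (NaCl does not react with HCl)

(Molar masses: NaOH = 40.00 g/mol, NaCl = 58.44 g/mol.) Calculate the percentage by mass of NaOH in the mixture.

n(HCl) = 0.01404 × 0.5551 = 7.794 × 10^-3 mol
Let x = n(NaOH), y = n(NaCl).
Titrant: 1x = 7.794 × 10^-3;  mass: 40.00x + 58.44y = 0.4470
Solving, x = 7.794 × 10^-3 mol, y = 2.314 × 10^-3 mol
mass of NaOH = 7.794 × 10^-3 × 40.00 = 0.3117 g
% NaOH = 0.3117 / 0.4470 × 100 = 69.74 %

69.74 %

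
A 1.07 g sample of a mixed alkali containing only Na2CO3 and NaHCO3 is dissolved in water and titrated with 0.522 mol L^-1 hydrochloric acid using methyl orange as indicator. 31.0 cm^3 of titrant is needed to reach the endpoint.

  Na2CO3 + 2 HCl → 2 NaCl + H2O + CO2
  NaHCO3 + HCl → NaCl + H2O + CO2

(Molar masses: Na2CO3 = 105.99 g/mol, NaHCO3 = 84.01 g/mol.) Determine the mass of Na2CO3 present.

0.495 g

n(HCl) = 0.0310 × 0.522 = 0.0162 mol
Let x = n(Na2CO3), y = n(NaHCO3).
Titrant: 2x + 1y = 0.0162;  mass: 105.99x + 84.01y = 1.07
Solving, x = 4.67 × 10^-3 mol, y = 6.85 × 10^-3 mol
mass of Na2CO3 = 4.67 × 10^-3 × 105.99 = 0.495 g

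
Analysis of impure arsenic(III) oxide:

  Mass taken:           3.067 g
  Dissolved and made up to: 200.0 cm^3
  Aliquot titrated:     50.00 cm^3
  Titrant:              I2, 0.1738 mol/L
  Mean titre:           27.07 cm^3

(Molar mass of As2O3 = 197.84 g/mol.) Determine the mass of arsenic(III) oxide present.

As2O3 + 2 I2 + 2 H2O → As2O5 + 4 HI
n(I2) per titration = 0.02707 × 0.1738 = 4.705 × 10^-3 mol
From the 1:2 ratio, n(As2O3) in each aliquot = 1/2 × 4.705 × 10^-3 = 2.352 × 10^-3 mol
n(As2O3) in the whole flask = 2.352 × 10^-3 × 200.0/50.00 = 9.410 × 10^-3 mol
mass of As2O3 = 9.410 × 10^-3 × 197.84 = 1.862 g

1.862 g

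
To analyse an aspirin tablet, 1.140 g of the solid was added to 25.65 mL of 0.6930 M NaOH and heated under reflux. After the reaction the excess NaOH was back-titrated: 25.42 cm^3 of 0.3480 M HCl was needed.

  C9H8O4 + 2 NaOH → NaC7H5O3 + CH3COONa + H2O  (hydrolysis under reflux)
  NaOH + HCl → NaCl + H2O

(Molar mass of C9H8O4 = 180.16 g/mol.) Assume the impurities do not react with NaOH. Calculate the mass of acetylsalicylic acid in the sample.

0.8044 g

n(NaOH) added = 0.02565 × 0.6930 = 0.01778 mol
n(HCl) used in back-titration = 0.02542 × 0.3480 = 8.846 × 10^-3 mol
n(NaOH) left over = 8.846 × 10^-3 mol (1:1 ratio)
n(NaOH) consumed by analyte = 0.01778 − 8.846 × 10^-3 = 8.929 × 10^-3 mol
From the 1:2 ratio, n(C9H8O4) = 1/2 × 8.929 × 10^-3 = 4.465 × 10^-3 mol
mass of C9H8O4 = 4.465 × 10^-3 × 180.16 = 0.8044 g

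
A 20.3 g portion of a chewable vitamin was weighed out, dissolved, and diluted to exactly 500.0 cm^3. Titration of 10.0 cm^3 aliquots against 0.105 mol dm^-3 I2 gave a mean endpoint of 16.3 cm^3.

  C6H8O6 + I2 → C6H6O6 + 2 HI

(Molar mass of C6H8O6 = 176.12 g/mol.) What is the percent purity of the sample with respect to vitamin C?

74.2 %

n(I2) per titration = 0.0163 × 0.105 = 1.71 × 10^-3 mol
n(C6H8O6) in each aliquot = 1.71 × 10^-3 mol (1:1 ratio)
n(C6H8O6) in the whole flask = 1.71 × 10^-3 × 500.0/10.0 = 0.0856 mol
mass of C6H8O6 = 0.0856 × 176.12 = 15.1 g
% C6H8O6 = 15.1 / 20.3 × 100 = 74.2 %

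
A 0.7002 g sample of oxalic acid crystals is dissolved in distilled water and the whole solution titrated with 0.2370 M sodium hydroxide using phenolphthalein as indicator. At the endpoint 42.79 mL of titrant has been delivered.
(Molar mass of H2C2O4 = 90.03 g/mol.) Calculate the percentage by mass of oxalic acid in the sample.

65.20 %

H2C2O4 + 2 NaOH → Na2C2O4 + 2 H2O
n(NaOH) = 0.04279 L × 0.2370 mol/L = 0.01014 mol
From the 1:2 ratio, n(H2C2O4) = 1/2 × 0.01014 = 5.071 × 10^-3 mol
mass of H2C2O4 = 5.071 × 10^-3 × 90.03 g/mol = 0.4565 g
% H2C2O4 = 0.4565 / 0.7002 × 100 = 65.20 %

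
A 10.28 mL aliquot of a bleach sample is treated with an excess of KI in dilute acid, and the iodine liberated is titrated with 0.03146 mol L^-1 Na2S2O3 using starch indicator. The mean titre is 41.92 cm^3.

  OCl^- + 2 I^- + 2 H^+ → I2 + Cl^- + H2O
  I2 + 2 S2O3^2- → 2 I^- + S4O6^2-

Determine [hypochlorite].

n(S2O3^2-) = 0.04192 × 0.03146 = 1.319 × 10^-3 mol
n(I2) = n(S2O3^2-)/2 = 6.594 × 10^-4 mol
n(OCl^-) in the aliquot = 6.594 × 10^-4 mol (1:1 ratio)
[OCl^-] = 6.594 × 10^-4 / 0.01028 = 0.06414 mol/L

0.06414 mol/L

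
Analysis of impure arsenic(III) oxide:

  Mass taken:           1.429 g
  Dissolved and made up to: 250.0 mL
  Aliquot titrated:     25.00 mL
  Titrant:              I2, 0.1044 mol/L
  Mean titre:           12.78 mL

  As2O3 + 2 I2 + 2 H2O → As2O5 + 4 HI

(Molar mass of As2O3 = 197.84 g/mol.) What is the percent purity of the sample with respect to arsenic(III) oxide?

n(I2) per titration = 0.01278 × 0.1044 = 1.334 × 10^-3 mol
From the 1:2 ratio, n(As2O3) in each aliquot = 1/2 × 1.334 × 10^-3 = 6.671 × 10^-4 mol
n(As2O3) in the whole flask = 6.671 × 10^-4 × 250.0/25.00 = 6.671 × 10^-3 mol
mass of As2O3 = 6.671 × 10^-3 × 197.84 = 1.320 g
% As2O3 = 1.320 / 1.429 × 100 = 92.36 %

92.36 %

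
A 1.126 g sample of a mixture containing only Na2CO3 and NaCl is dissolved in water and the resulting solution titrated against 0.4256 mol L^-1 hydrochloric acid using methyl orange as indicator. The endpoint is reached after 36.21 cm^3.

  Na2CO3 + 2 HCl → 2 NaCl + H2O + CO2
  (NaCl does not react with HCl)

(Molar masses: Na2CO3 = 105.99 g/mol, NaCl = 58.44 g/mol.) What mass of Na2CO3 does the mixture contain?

0.8167 g

n(HCl) = 0.03621 × 0.4256 = 0.01541 mol
Let x = n(Na2CO3), y = n(NaCl).
Titrant: 2x = 0.01541;  mass: 105.99x + 58.44y = 1.126
Solving, x = 7.705 × 10^-3 mol, y = 5.293 × 10^-3 mol
mass of Na2CO3 = 7.705 × 10^-3 × 105.99 = 0.8167 g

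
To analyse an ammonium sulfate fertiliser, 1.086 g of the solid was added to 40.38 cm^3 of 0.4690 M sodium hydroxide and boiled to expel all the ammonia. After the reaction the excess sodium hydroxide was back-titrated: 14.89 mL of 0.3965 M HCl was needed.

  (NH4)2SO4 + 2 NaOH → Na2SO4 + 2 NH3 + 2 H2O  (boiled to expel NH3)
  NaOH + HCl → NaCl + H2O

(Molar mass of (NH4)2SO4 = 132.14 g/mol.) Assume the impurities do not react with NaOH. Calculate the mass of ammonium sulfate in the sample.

n(NaOH) added = 0.04038 × 0.4690 = 0.01894 mol
n(HCl) used in back-titration = 0.01489 × 0.3965 = 5.904 × 10^-3 mol
n(NaOH) left over = 5.904 × 10^-3 mol (1:1 ratio)
n(NaOH) consumed by analyte = 0.01894 − 5.904 × 10^-3 = 0.01303 mol
From the 1:2 ratio, n((NH4)2SO4) = 1/2 × 0.01303 = 6.517 × 10^-3 mol
mass of (NH4)2SO4 = 6.517 × 10^-3 × 132.14 = 0.8612 g

0.8612 g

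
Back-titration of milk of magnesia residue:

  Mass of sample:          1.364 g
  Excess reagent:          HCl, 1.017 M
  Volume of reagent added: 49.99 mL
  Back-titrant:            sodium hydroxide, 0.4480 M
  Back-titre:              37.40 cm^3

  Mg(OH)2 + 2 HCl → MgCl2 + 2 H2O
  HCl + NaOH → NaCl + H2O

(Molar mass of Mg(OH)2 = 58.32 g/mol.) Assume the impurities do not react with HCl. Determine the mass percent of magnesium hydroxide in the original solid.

n(HCl) added = 0.04999 × 1.017 = 0.05084 mol
n(NaOH) used in back-titration = 0.03740 × 0.4480 = 0.01676 mol
n(HCl) left over = 0.01676 mol (1:1 ratio)
n(HCl) consumed by analyte = 0.05084 − 0.01676 = 0.03408 mol
From the 1:2 ratio, n(Mg(OH)2) = 1/2 × 0.03408 = 0.01704 mol
mass of Mg(OH)2 = 0.01704 × 58.32 = 0.9939 g
% Mg(OH)2 = 0.9939 / 1.364 × 100 = 72.87 %

72.87 %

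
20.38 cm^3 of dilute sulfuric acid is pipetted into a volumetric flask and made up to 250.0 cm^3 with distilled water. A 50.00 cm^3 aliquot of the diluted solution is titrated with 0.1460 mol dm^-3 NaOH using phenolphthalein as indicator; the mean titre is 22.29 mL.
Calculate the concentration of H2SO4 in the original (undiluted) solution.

H2SO4 + 2 NaOH → Na2SO4 + 2 H2O
n(NaOH) = 0.02229 × 0.1460 = 3.254 × 10^-3 mol
From the 1:2 ratio, n(H2SO4) in the aliquot = 1/2 × 3.254 × 10^-3 = 1.627 × 10^-3 mol
[H2SO4]_dilute = 1.627 × 10^-3 / 0.05000 = 0.03254 mol/L
Dilution factor = 250.0 / 20.38 = 12.27
[H2SO4]_stock = 0.03254 × 12.27 = 0.3992 mol/L

0.3992 mol/L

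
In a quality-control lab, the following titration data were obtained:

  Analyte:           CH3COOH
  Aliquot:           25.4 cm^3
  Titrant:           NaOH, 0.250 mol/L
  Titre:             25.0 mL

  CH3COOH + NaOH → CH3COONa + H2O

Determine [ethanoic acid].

0.246 mol/L

n(NaOH) = 0.0250 L × 0.250 mol/L = 6.25 × 10^-3 mol
n(CH3COOH) = 6.25 × 10^-3 mol (1:1 mole ratio)
[CH3COOH] = 6.25 × 10^-3 mol / 0.0254 L = 0.246 mol/L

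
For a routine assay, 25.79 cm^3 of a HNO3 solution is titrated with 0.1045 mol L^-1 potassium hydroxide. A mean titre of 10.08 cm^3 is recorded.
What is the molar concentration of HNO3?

HNO3 + KOH → KNO3 + H2O
n(KOH) = 0.01008 L × 0.1045 mol/L = 1.053 × 10^-3 mol
n(HNO3) = 1.053 × 10^-3 mol (1:1 mole ratio)
[HNO3] = 1.053 × 10^-3 mol / 0.02579 L = 0.04084 mol/L

0.04084 mol/L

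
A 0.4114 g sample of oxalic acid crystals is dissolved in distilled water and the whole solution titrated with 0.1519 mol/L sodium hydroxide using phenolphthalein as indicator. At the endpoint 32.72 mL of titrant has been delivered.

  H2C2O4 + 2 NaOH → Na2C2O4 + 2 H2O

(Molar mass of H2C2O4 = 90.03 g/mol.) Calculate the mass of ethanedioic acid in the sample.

n(NaOH) = 0.03272 L × 0.1519 mol/L = 4.970 × 10^-3 mol
From the 1:2 ratio, n(H2C2O4) = 1/2 × 4.970 × 10^-3 = 2.485 × 10^-3 mol
mass of H2C2O4 = 2.485 × 10^-3 × 90.03 g/mol = 0.2237 g

0.2237 g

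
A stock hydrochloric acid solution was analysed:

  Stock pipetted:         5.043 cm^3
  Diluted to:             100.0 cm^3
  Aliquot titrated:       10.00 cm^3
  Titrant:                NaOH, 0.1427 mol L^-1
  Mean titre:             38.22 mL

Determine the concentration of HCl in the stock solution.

HCl + NaOH → NaCl + H2O
n(NaOH) = 0.03822 × 0.1427 = 5.454 × 10^-3 mol
n(HCl) in the aliquot = 5.454 × 10^-3 mol (1:1 ratio)
[HCl]_dilute = 5.454 × 10^-3 / 0.01000 = 0.5454 mol/L
Dilution factor = 100.0 / 5.043 = 19.83
[HCl]_stock = 0.5454 × 19.83 = 10.81 mol/L

10.81 mol/L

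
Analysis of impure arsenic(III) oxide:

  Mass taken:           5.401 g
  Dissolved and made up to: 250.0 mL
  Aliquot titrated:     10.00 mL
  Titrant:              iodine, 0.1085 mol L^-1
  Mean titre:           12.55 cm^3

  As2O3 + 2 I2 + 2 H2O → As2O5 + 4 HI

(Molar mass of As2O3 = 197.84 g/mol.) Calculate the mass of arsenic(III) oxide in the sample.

n(I2) per titration = 0.01255 × 0.1085 = 1.362 × 10^-3 mol
From the 1:2 ratio, n(As2O3) in each aliquot = 1/2 × 1.362 × 10^-3 = 6.808 × 10^-4 mol
n(As2O3) in the whole flask = 6.808 × 10^-4 × 250.0/10.00 = 0.01702 mol
mass of As2O3 = 0.01702 × 197.84 = 3.367 g

3.367 g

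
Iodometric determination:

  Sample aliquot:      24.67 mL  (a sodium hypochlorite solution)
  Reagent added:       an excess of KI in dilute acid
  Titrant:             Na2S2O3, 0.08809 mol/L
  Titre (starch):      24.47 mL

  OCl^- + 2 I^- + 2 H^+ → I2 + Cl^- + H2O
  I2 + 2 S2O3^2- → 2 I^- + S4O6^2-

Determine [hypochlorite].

0.04369 mol/L

n(S2O3^2-) = 0.02447 × 0.08809 = 2.156 × 10^-3 mol
n(I2) = n(S2O3^2-)/2 = 1.078 × 10^-3 mol
n(OCl^-) in the aliquot = 1.078 × 10^-3 mol (1:1 ratio)
[OCl^-] = 1.078 × 10^-3 / 0.02467 = 0.04369 mol/L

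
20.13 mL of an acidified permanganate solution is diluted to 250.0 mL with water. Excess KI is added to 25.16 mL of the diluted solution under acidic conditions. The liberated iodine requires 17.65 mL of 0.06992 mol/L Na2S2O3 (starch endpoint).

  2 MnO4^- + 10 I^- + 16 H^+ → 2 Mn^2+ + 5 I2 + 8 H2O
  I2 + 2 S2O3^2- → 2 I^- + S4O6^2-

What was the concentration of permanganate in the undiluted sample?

0.1218 mol/L

n(S2O3^2-) = 0.01765 × 0.06992 = 1.234 × 10^-3 mol
n(I2) = n(S2O3^2-)/2 = 6.170 × 10^-4 mol
From the 2:5 ratio, n(MnO4^-) in the aliquot = 2/5 × 6.170 × 10^-4 = 2.468 × 10^-4 mol
[MnO4^-]_dilute = 2.468 × 10^-4 / 0.02516 = 0.009810 mol/L
[MnO4^-]_original = 0.009810 × 250.0/20.13 = 0.1218 mol/L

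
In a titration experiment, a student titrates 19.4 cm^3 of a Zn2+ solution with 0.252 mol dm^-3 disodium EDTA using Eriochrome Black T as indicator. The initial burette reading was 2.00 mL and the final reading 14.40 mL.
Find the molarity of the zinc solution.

Zn^2+ + EDTA^4- → [Zn(EDTA)]^2-
n(EDTA) = 0.0124 L × 0.252 mol/L = 3.12 × 10^-3 mol
n(Zn2+) = 3.12 × 10^-3 mol (1:1 mole ratio)
[Zn2+] = 3.12 × 10^-3 mol / 0.0194 L = 0.161 mol/L

0.161 mol/L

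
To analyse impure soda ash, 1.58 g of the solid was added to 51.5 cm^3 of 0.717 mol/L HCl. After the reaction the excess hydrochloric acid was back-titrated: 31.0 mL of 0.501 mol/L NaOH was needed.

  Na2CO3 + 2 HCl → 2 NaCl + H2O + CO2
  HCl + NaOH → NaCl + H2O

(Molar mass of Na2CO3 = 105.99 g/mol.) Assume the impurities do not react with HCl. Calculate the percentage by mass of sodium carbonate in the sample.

n(HCl) added = 0.0515 × 0.717 = 0.0369 mol
n(NaOH) used in back-titration = 0.0310 × 0.501 = 0.0155 mol
n(HCl) left over = 0.0155 mol (1:1 ratio)
n(HCl) consumed by analyte = 0.0369 − 0.0155 = 0.0214 mol
From the 1:2 ratio, n(Na2CO3) = 1/2 × 0.0214 = 0.0107 mol
mass of Na2CO3 = 0.0107 × 105.99 = 1.13 g
% Na2CO3 = 1.13 / 1.58 × 100 = 71.8 %

71.8 %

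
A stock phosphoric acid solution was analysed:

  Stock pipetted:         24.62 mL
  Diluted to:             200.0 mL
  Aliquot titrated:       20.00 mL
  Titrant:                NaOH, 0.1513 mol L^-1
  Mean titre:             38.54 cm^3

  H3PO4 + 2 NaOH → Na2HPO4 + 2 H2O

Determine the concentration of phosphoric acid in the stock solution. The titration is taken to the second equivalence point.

n(NaOH) = 0.03854 × 0.1513 = 5.831 × 10^-3 mol
From the 1:2 ratio, n(H3PO4) in the aliquot = 1/2 × 5.831 × 10^-3 = 2.916 × 10^-3 mol
[H3PO4]_dilute = 2.916 × 10^-3 / 0.02000 = 0.1458 mol/L
Dilution factor = 200.0 / 24.62 = 8.123
[H3PO4]_stock = 0.1458 × 8.123 = 1.184 mol/L

1.184 mol/L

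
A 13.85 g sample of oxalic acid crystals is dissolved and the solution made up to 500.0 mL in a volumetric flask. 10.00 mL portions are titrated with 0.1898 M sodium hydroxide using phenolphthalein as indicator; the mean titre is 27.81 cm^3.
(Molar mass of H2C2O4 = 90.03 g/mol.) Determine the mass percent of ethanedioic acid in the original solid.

85.78 %

H2C2O4 + 2 NaOH → Na2C2O4 + 2 H2O
n(NaOH) per titration = 0.02781 × 0.1898 = 5.278 × 10^-3 mol
From the 1:2 ratio, n(H2C2O4) in each aliquot = 1/2 × 5.278 × 10^-3 = 2.639 × 10^-3 mol
n(H2C2O4) in the whole flask = 2.639 × 10^-3 × 500.0/10.00 = 0.1320 mol
mass of H2C2O4 = 0.1320 × 90.03 = 11.88 g
% H2C2O4 = 11.88 / 13.85 × 100 = 85.78 %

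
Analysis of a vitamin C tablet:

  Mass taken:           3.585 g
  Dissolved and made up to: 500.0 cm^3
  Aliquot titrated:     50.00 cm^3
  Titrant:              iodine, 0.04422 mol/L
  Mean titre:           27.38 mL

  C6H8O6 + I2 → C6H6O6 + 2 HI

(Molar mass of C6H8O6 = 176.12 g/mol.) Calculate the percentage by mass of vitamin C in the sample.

n(I2) per titration = 0.02738 × 0.04422 = 1.211 × 10^-3 mol
n(C6H8O6) in each aliquot = 1.211 × 10^-3 mol (1:1 ratio)
n(C6H8O6) in the whole flask = 1.211 × 10^-3 × 500.0/50.00 = 0.01211 mol
mass of C6H8O6 = 0.01211 × 176.12 = 2.132 g
% C6H8O6 = 2.132 / 3.585 × 100 = 59.48 %

59.48 %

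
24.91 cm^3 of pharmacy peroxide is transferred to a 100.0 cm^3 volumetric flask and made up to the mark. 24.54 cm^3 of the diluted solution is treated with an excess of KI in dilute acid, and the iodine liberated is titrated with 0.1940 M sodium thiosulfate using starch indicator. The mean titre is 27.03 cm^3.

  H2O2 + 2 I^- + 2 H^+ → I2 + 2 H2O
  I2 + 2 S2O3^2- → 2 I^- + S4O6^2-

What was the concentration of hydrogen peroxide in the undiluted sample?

n(S2O3^2-) = 0.02703 × 0.1940 = 5.244 × 10^-3 mol
n(I2) = n(S2O3^2-)/2 = 2.622 × 10^-3 mol
n(H2O2) in the aliquot = 2.622 × 10^-3 mol (1:1 ratio)
[H2O2]_dilute = 2.622 × 10^-3 / 0.02454 = 0.1068 mol/L
[H2O2]_original = 0.1068 × 100.0/24.91 = 0.4289 mol/L

0.4289 M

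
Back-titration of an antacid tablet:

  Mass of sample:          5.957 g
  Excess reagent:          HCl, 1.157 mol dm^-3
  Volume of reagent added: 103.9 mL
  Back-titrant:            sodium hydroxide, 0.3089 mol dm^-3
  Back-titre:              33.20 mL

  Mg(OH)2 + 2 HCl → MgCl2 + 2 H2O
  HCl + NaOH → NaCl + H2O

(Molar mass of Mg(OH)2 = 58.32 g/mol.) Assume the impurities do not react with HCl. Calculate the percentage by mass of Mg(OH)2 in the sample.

53.82 %

n(HCl) added = 0.1039 × 1.157 = 0.1202 mol
n(NaOH) used in back-titration = 0.03320 × 0.3089 = 0.01026 mol
n(HCl) left over = 0.01026 mol (1:1 ratio)
n(HCl) consumed by analyte = 0.1202 − 0.01026 = 0.1100 mol
From the 1:2 ratio, n(Mg(OH)2) = 1/2 × 0.1100 = 0.05498 mol
mass of Mg(OH)2 = 0.05498 × 58.32 = 3.206 g
% Mg(OH)2 = 3.206 / 5.957 × 100 = 53.82 %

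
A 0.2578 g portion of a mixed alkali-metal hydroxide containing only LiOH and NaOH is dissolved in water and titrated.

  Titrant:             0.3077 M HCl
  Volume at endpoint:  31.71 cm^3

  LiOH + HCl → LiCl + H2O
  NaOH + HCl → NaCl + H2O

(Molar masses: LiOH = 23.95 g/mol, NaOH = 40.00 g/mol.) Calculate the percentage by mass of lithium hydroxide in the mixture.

n(HCl) = 0.03171 × 0.3077 = 9.757 × 10^-3 mol
Let x = n(LiOH), y = n(NaOH).
Titrant: 1x + 1y = 9.757 × 10^-3;  mass: 23.95x + 40.00y = 0.2578
Solving, x = 8.255 × 10^-3 mol, y = 1.503 × 10^-3 mol
mass of LiOH = 8.255 × 10^-3 × 23.95 = 0.1977 g
% LiOH = 0.1977 / 0.2578 × 100 = 76.69 %

76.69 %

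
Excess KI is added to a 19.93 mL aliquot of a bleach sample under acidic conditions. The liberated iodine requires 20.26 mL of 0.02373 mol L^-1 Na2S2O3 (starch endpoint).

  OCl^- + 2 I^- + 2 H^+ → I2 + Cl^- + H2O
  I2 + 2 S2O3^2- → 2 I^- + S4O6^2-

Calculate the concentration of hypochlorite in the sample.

n(S2O3^2-) = 0.02026 × 0.02373 = 4.808 × 10^-4 mol
n(I2) = n(S2O3^2-)/2 = 2.404 × 10^-4 mol
n(OCl^-) in the aliquot = 2.404 × 10^-4 mol (1:1 ratio)
[OCl^-] = 2.404 × 10^-4 / 0.01993 = 0.01206 mol/L

0.01206 mol/L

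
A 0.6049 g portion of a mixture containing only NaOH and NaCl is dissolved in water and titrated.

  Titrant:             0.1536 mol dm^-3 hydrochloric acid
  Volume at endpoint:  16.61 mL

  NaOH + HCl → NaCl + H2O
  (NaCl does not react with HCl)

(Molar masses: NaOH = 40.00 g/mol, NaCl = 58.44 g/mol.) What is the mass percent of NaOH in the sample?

16.87 %

n(HCl) = 0.01661 × 0.1536 = 2.551 × 10^-3 mol
Let x = n(NaOH), y = n(NaCl).
Titrant: 1x = 2.551 × 10^-3;  mass: 40.00x + 58.44y = 0.6049
Solving, x = 2.551 × 10^-3 mol, y = 8.605 × 10^-3 mol
mass of NaOH = 2.551 × 10^-3 × 40.00 = 0.1021 g
% NaOH = 0.1021 / 0.6049 × 100 = 16.87 %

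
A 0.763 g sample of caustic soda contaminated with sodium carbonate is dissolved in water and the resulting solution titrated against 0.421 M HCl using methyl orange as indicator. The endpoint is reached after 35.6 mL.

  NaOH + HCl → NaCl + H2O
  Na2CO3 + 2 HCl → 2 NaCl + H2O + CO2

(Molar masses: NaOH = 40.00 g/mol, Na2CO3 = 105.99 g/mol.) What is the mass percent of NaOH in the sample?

12.6 %

n(HCl) = 0.0356 × 0.421 = 0.0150 mol
Let x = n(NaOH), y = n(Na2CO3).
Titrant: 1x + 2y = 0.0150;  mass: 40.00x + 105.99y = 0.763
Solving, x = 2.41 × 10^-3 mol, y = 6.29 × 10^-3 mol
mass of NaOH = 2.41 × 10^-3 × 40.00 = 0.0962 g
% NaOH = 0.0962 / 0.763 × 100 = 12.6 %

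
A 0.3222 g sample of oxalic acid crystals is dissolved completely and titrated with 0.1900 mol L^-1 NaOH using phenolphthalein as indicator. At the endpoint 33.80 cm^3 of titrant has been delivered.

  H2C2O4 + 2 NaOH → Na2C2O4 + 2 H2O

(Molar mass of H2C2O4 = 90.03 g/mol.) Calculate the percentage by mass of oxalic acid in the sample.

n(NaOH) = 0.03380 L × 0.1900 mol/L = 6.422 × 10^-3 mol
From the 1:2 ratio, n(H2C2O4) = 1/2 × 6.422 × 10^-3 = 3.211 × 10^-3 mol
mass of H2C2O4 = 3.211 × 10^-3 × 90.03 g/mol = 0.2891 g
% H2C2O4 = 0.2891 / 0.3222 × 100 = 89.72 %

89.72 %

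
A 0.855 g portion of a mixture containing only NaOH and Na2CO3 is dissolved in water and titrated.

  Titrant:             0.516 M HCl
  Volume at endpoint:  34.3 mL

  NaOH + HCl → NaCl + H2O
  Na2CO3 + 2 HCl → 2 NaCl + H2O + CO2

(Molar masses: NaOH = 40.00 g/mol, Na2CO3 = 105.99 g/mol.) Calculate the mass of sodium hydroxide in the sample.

0.255 g

n(HCl) = 0.0343 × 0.516 = 0.0177 mol
Let x = n(NaOH), y = n(Na2CO3).
Titrant: 1x + 2y = 0.0177;  mass: 40.00x + 105.99y = 0.855
Solving, x = 6.38 × 10^-3 mol, y = 5.66 × 10^-3 mol
mass of NaOH = 6.38 × 10^-3 × 40.00 = 0.255 g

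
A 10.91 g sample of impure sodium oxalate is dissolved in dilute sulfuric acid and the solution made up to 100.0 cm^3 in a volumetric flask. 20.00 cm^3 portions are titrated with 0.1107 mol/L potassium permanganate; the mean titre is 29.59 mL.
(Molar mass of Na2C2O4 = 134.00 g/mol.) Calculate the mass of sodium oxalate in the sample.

5.487 g

2 MnO4^- + 5 C2O4^2- + 16 H^+ → 2 Mn^2+ + 10 CO2 + 8 H2O
n(KMnO4) per titration = 0.02959 × 0.1107 = 3.276 × 10^-3 mol
From the 5:2 ratio, n(Na2C2O4) in each aliquot = 5/2 × 3.276 × 10^-3 = 8.189 × 10^-3 mol
n(Na2C2O4) in the whole flask = 8.189 × 10^-3 × 100.0/20.00 = 0.04095 mol
mass of Na2C2O4 = 0.04095 × 134.00 = 5.487 g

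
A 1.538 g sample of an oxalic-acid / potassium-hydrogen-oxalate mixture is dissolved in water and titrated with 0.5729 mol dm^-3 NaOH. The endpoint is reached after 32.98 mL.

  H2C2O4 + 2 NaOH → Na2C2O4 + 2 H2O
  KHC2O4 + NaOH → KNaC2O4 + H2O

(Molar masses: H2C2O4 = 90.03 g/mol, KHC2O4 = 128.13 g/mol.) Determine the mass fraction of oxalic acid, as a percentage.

31.09 %

n(NaOH) = 0.03298 × 0.5729 = 0.01889 mol
Let x = n(H2C2O4), y = n(KHC2O4).
Titrant: 2x + 1y = 0.01889;  mass: 90.03x + 128.13y = 1.538
Solving, x = 5.311 × 10^-3 mol, y = 8.271 × 10^-3 mol
mass of H2C2O4 = 5.311 × 10^-3 × 90.03 = 0.4782 g
% H2C2O4 = 0.4782 / 1.538 × 100 = 31.09 %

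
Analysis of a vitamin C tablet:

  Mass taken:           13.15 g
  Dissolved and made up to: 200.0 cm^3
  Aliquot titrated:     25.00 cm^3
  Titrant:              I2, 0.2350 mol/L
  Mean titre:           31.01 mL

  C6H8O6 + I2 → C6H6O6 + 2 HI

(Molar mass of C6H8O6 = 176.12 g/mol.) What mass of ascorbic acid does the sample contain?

n(I2) per titration = 0.03101 × 0.2350 = 7.287 × 10^-3 mol
n(C6H8O6) in each aliquot = 7.287 × 10^-3 mol (1:1 ratio)
n(C6H8O6) in the whole flask = 7.287 × 10^-3 × 200.0/25.00 = 0.05830 mol
mass of C6H8O6 = 0.05830 × 176.12 = 10.27 g

10.27 g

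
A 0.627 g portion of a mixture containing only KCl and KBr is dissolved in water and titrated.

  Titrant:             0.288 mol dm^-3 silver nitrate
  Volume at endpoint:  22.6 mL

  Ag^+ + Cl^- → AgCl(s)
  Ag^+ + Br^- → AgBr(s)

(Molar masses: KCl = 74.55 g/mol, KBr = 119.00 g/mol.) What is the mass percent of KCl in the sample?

39.5 %

n(AgNO3) = 0.0226 × 0.288 = 6.51 × 10^-3 mol
Let x = n(KCl), y = n(KBr).
Titrant: 1x + 1y = 6.51 × 10^-3;  mass: 74.55x + 119.00y = 0.627
Solving, x = 3.32 × 10^-3 mol, y = 3.19 × 10^-3 mol
mass of KCl = 3.32 × 10^-3 × 74.55 = 0.247 g
% KCl = 0.247 / 0.627 × 100 = 39.5 %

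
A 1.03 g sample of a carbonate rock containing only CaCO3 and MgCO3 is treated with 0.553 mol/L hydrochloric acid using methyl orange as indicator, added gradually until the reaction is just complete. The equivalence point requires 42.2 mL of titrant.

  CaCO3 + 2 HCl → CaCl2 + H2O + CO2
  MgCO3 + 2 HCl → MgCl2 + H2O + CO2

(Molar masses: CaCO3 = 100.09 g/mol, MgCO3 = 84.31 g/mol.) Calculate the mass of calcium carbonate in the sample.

0.293 g

n(HCl) = 0.0422 × 0.553 = 0.0233 mol
Let x = n(CaCO3), y = n(MgCO3).
Titrant: 2x + 2y = 0.0233;  mass: 100.09x + 84.31y = 1.03
Solving, x = 2.93 × 10^-3 mol, y = 8.74 × 10^-3 mol
mass of CaCO3 = 2.93 × 10^-3 × 100.09 = 0.293 g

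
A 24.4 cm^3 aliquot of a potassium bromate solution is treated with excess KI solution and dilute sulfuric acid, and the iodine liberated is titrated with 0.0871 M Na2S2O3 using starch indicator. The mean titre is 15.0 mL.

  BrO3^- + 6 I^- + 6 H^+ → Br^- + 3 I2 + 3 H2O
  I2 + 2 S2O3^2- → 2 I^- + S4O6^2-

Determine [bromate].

n(S2O3^2-) = 0.0150 × 0.0871 = 1.31 × 10^-3 mol
n(I2) = n(S2O3^2-)/2 = 6.53 × 10^-4 mol
From the 1:3 ratio, n(BrO3^-) in the aliquot = 1/3 × 6.53 × 10^-4 = 2.18 × 10^-4 mol
[BrO3^-] = 2.18 × 10^-4 / 0.0244 = 0.00892 mol/L

0.00892 M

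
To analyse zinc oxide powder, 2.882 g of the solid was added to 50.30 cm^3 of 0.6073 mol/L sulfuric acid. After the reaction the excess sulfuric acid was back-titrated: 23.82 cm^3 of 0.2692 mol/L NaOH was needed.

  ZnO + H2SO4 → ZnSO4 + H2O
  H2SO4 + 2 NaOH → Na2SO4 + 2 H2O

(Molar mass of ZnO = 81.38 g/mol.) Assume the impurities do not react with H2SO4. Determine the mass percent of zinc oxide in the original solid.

77.20 %

n(H2SO4) added = 0.05030 × 0.6073 = 0.03055 mol
n(NaOH) used in back-titration = 0.02382 × 0.2692 = 6.412 × 10^-3 mol
From the 1:2 ratio, n(H2SO4) left over = 1/2 × 6.412 × 10^-3 = 3.206 × 10^-3 mol
n(H2SO4) consumed by analyte = 0.03055 − 3.206 × 10^-3 = 0.02734 mol
n(ZnO) = 0.02734 mol (1:1 ratio)
mass of ZnO = 0.02734 × 81.38 = 2.225 g
% ZnO = 2.225 / 2.882 × 100 = 77.20 %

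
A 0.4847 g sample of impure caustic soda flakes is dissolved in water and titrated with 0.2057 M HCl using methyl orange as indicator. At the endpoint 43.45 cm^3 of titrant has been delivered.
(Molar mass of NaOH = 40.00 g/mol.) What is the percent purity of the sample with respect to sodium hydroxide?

NaOH + HCl → NaCl + H2O
n(HCl) = 0.04345 L × 0.2057 mol/L = 8.938 × 10^-3 mol
n(NaOH) = 8.938 × 10^-3 mol (1:1 ratio)
mass of NaOH = 8.938 × 10^-3 × 40.00 g/mol = 0.3575 g
% NaOH = 0.3575 / 0.4847 × 100 = 73.76 %

73.76 %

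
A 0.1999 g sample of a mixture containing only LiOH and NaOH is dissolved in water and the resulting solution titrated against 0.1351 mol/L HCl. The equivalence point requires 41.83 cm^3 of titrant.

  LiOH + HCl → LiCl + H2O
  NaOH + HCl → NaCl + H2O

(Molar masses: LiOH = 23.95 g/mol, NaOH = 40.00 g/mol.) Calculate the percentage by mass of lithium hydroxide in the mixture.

19.52 %

n(HCl) = 0.04183 × 0.1351 = 5.651 × 10^-3 mol
Let x = n(LiOH), y = n(NaOH).
Titrant: 1x + 1y = 5.651 × 10^-3;  mass: 23.95x + 40.00y = 0.1999
Solving, x = 1.629 × 10^-3 mol, y = 4.022 × 10^-3 mol
mass of LiOH = 1.629 × 10^-3 × 23.95 = 0.03902 g
% LiOH = 0.03902 / 0.1999 × 100 = 19.52 %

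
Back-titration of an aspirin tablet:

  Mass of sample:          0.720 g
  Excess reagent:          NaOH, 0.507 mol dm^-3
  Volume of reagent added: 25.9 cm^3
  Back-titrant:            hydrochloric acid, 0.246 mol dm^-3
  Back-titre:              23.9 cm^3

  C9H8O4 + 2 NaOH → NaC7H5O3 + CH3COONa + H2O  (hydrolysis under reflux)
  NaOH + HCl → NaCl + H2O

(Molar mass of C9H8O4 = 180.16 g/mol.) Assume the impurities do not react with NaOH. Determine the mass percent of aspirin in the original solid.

n(NaOH) added = 0.0259 × 0.507 = 0.0131 mol
n(HCl) used in back-titration = 0.0239 × 0.246 = 5.88 × 10^-3 mol
n(NaOH) left over = 5.88 × 10^-3 mol (1:1 ratio)
n(NaOH) consumed by analyte = 0.0131 − 5.88 × 10^-3 = 7.25 × 10^-3 mol
From the 1:2 ratio, n(C9H8O4) = 1/2 × 7.25 × 10^-3 = 3.63 × 10^-3 mol
mass of C9H8O4 = 3.63 × 10^-3 × 180.16 = 0.653 g
% C9H8O4 = 0.653 / 0.720 × 100 = 90.7 %

90.7 %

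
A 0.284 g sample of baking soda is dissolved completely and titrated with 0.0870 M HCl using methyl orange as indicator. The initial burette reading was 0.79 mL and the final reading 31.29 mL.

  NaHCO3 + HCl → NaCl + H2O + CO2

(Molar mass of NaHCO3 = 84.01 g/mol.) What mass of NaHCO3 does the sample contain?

0.223 g

n(HCl) = 0.0305 L × 0.0870 mol/L = 2.65 × 10^-3 mol
n(NaHCO3) = 2.65 × 10^-3 mol (1:1 ratio)
mass of NaHCO3 = 2.65 × 10^-3 × 84.01 g/mol = 0.223 g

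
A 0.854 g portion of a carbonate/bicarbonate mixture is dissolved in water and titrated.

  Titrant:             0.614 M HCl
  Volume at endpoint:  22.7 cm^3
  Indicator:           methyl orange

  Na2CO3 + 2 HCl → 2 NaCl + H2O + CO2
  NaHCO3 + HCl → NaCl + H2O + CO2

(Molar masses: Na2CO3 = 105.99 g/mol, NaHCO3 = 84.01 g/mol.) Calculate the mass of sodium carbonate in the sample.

0.542 g

n(HCl) = 0.0227 × 0.614 = 0.0139 mol
Let x = n(Na2CO3), y = n(NaHCO3).
Titrant: 2x + 1y = 0.0139;  mass: 105.99x + 84.01y = 0.854
Solving, x = 5.11 × 10^-3 mol, y = 3.72 × 10^-3 mol
mass of Na2CO3 = 5.11 × 10^-3 × 105.99 = 0.542 g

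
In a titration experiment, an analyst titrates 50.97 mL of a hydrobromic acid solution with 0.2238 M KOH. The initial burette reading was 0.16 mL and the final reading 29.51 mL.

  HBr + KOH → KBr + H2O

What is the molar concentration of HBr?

0.1289 M

n(KOH) = 0.02935 L × 0.2238 mol/L = 6.569 × 10^-3 mol
n(HBr) = 6.569 × 10^-3 mol (1:1 mole ratio)
[HBr] = 6.569 × 10^-3 mol / 0.05097 L = 0.1289 mol/L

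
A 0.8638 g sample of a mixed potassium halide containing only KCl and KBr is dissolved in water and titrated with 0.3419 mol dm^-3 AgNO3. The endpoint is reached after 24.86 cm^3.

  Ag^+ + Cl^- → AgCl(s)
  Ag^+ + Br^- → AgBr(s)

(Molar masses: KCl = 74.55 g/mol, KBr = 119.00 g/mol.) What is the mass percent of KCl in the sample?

n(AgNO3) = 0.02486 × 0.3419 = 8.500 × 10^-3 mol
Let x = n(KCl), y = n(KBr).
Titrant: 1x + 1y = 8.500 × 10^-3;  mass: 74.55x + 119.00y = 0.8638
Solving, x = 3.322 × 10^-3 mol, y = 5.178 × 10^-3 mol
mass of KCl = 3.322 × 10^-3 × 74.55 = 0.2476 g
% KCl = 0.2476 / 0.8638 × 100 = 28.67 %

28.67 %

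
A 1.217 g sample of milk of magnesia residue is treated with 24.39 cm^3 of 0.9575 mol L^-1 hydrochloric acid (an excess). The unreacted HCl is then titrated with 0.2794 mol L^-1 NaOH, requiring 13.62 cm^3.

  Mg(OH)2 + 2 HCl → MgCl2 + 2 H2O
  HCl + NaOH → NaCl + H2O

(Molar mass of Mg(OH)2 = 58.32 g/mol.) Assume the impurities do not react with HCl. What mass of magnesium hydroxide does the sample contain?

0.5700 g

n(HCl) added = 0.02439 × 0.9575 = 0.02335 mol
n(NaOH) used in back-titration = 0.01362 × 0.2794 = 3.805 × 10^-3 mol
n(HCl) left over = 3.805 × 10^-3 mol (1:1 ratio)
n(HCl) consumed by analyte = 0.02335 − 3.805 × 10^-3 = 0.01955 mol
From the 1:2 ratio, n(Mg(OH)2) = 1/2 × 0.01955 = 9.774 × 10^-3 mol
mass of Mg(OH)2 = 9.774 × 10^-3 × 58.32 = 0.5700 g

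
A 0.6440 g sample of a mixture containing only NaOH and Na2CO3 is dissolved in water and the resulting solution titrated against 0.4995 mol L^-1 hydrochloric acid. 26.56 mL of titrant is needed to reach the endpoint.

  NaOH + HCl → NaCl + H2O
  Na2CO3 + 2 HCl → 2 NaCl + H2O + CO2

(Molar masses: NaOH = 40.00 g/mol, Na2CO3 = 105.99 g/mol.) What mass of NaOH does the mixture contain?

n(HCl) = 0.02656 × 0.4995 = 0.01327 mol
Let x = n(NaOH), y = n(Na2CO3).
Titrant: 1x + 2y = 0.01327;  mass: 40.00x + 105.99y = 0.6440
Solving, x = 4.546 × 10^-3 mol, y = 4.361 × 10^-3 mol
mass of NaOH = 4.546 × 10^-3 × 40.00 = 0.1818 g

0.1818 g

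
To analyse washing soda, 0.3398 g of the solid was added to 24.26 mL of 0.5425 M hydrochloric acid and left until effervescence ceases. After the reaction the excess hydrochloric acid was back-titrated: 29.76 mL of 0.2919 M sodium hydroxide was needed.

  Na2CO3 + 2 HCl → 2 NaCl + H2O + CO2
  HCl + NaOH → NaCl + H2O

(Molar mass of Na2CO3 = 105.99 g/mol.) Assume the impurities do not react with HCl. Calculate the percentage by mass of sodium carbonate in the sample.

69.78 %

n(HCl) added = 0.02426 × 0.5425 = 0.01316 mol
n(NaOH) used in back-titration = 0.02976 × 0.2919 = 8.687 × 10^-3 mol
n(HCl) left over = 8.687 × 10^-3 mol (1:1 ratio)
n(HCl) consumed by analyte = 0.01316 − 8.687 × 10^-3 = 4.474 × 10^-3 mol
From the 1:2 ratio, n(Na2CO3) = 1/2 × 4.474 × 10^-3 = 2.237 × 10^-3 mol
mass of Na2CO3 = 2.237 × 10^-3 × 105.99 = 0.2371 g
% Na2CO3 = 0.2371 / 0.3398 × 100 = 69.78 %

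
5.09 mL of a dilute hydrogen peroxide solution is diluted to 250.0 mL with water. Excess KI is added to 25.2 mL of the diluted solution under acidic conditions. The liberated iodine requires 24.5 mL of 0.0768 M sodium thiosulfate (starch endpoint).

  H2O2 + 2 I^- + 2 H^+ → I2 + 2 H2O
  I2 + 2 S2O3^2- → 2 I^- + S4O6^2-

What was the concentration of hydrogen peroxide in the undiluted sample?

1.83 M

n(S2O3^2-) = 0.0245 × 0.0768 = 1.88 × 10^-3 mol
n(I2) = n(S2O3^2-)/2 = 9.41 × 10^-4 mol
n(H2O2) in the aliquot = 9.41 × 10^-4 mol (1:1 ratio)
[H2O2]_dilute = 9.41 × 10^-4 / 0.0252 = 0.0373 mol/L
[H2O2]_original = 0.0373 × 250.0/5.09 = 1.83 mol/L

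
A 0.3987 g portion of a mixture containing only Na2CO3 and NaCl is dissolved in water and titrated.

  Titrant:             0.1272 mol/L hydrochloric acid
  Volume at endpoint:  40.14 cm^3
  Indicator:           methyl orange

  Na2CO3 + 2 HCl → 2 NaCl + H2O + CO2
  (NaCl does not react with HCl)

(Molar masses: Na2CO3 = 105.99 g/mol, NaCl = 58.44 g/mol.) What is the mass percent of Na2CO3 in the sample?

67.87 %

n(HCl) = 0.04014 × 0.1272 = 5.106 × 10^-3 mol
Let x = n(Na2CO3), y = n(NaCl).
Titrant: 2x = 5.106 × 10^-3;  mass: 105.99x + 58.44y = 0.3987
Solving, x = 2.553 × 10^-3 mol, y = 2.192 × 10^-3 mol
mass of Na2CO3 = 2.553 × 10^-3 × 105.99 = 0.2706 g
% Na2CO3 = 0.2706 / 0.3987 × 100 = 67.87 %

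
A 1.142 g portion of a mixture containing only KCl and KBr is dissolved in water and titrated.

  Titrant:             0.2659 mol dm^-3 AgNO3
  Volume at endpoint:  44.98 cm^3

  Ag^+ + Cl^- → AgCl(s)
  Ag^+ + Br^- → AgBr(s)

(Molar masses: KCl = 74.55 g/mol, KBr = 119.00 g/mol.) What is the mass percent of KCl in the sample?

41.31 %

n(AgNO3) = 0.04498 × 0.2659 = 0.01196 mol
Let x = n(KCl), y = n(KBr).
Titrant: 1x + 1y = 0.01196;  mass: 74.55x + 119.00y = 1.142
Solving, x = 6.328 × 10^-3 mol, y = 5.633 × 10^-3 mol
mass of KCl = 6.328 × 10^-3 × 74.55 = 0.4717 g
% KCl = 0.4717 / 1.142 × 100 = 41.31 %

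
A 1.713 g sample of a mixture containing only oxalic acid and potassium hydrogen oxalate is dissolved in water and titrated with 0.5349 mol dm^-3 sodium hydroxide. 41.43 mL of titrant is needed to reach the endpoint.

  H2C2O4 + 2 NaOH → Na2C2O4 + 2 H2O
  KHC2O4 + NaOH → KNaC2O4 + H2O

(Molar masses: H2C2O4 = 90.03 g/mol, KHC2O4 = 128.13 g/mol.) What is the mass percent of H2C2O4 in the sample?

35.62 %

n(NaOH) = 0.04143 × 0.5349 = 0.02216 mol
Let x = n(H2C2O4), y = n(KHC2O4).
Titrant: 2x + 1y = 0.02216;  mass: 90.03x + 128.13y = 1.713
Solving, x = 6.777 × 10^-3 mol, y = 8.608 × 10^-3 mol
mass of H2C2O4 = 6.777 × 10^-3 × 90.03 = 0.6101 g
% H2C2O4 = 0.6101 / 1.713 × 100 = 35.62 %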